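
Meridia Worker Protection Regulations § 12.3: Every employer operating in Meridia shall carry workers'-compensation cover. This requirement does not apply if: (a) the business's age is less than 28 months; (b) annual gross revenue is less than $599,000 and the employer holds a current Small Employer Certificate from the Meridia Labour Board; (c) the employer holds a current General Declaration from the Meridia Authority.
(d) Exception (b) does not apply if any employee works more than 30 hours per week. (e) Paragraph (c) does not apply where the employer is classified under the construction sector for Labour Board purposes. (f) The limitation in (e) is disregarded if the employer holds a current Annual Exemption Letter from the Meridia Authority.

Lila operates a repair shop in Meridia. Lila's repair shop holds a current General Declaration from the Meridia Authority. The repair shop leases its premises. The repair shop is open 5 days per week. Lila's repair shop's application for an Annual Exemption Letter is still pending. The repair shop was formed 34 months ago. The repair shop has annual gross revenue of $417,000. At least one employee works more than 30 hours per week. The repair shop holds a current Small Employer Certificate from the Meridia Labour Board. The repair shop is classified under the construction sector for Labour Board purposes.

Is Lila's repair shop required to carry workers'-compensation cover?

Exception (a) requires that the business's age is less than 28 months; but the business's age is 34 months, not less than 28 months, so (a) is unavailable.
Exception (b) is satisfied on its face — annual gross revenue is $417,000, less than the $599,000 limit; a current Small Employer Certificate is held. But applying paragraph (d): (d) is triggered — at least one employee exceeds 30 hours/week. (b) is therefore removed.
Exception (c)'s conditions are all satisfied: a current General Declaration is held. But: (e) is triggered — the repair shop is classified under the construction sector. (f), which would lift (e), does not operate here — no current Annual Exemption Letter is held. So (c) is unavailable.
None of the exceptions is available; § 12.3 applies in full.

Yes — Lila's repair shop must carry workers'-compensation cover.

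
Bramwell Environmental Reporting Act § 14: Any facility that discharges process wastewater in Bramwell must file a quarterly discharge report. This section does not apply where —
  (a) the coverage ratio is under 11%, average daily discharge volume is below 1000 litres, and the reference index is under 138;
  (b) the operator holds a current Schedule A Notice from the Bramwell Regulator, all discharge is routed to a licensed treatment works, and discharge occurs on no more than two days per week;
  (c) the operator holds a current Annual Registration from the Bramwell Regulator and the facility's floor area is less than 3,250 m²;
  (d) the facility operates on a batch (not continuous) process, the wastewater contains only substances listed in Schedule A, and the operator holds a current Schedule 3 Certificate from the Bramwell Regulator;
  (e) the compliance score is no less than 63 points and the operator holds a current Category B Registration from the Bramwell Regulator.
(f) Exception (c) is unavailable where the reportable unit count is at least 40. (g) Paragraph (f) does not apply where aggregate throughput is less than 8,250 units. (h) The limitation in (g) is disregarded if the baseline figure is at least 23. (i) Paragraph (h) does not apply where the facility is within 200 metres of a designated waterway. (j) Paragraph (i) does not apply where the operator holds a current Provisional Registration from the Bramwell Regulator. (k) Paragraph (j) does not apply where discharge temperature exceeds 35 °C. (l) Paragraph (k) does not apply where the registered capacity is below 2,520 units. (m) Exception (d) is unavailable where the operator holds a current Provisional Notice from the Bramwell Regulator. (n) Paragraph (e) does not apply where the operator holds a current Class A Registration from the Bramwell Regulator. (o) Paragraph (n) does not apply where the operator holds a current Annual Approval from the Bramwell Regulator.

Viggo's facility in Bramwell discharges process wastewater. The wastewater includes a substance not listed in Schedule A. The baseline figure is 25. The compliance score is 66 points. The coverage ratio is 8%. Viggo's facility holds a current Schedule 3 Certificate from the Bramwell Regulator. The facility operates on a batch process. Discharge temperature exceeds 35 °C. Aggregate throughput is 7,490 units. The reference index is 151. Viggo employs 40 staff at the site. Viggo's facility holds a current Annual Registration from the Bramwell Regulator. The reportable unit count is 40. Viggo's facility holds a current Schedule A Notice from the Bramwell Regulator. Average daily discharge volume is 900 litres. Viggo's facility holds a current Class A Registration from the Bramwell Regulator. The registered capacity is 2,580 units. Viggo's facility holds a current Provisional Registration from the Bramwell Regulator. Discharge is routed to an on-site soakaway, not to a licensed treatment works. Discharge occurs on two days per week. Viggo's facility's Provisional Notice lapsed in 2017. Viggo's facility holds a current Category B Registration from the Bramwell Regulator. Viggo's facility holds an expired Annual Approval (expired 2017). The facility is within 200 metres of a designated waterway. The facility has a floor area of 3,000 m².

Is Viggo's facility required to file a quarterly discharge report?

No — exception (c) applies; Viggo's facility is not required to file a quarterly discharge report.

Exception (a) does not apply: the reference index is 151, not under 138.
Exception (b) requires that all discharge is routed to a licensed treatment works; but discharge is not routed to a licensed treatment works, so (b) is unavailable.
Exception (c): a current Annual Registration is held; the facility's floor area is 3,000 m², less than the 3,250 m² limit — every condition holds. Applying paragraphs (f)–(l): (f) is engaged (the reportable unit count is 40, meeting the 40 threshold), but is itself disapplied by (g): (g) is engaged — aggregate throughput is 7,490 units, less than the 8,250 units limit. (h) is engaged (the baseline figure is 25, meeting the 23 threshold), but yields to (i): (i) operates against (h): the facility is within 200 m of a designated waterway. (j) is engaged (a current Provisional Registration is held), but is displaced by (k): (k) operates — discharge temperature exceeds 35 °C. (l) does not operate here (the registered capacity is 2,580 units, not below 2,520 units), so (k) stands. So (c) applies.
Exception (d) requires that the wastewater contains only substances listed in Schedule A; but the wastewater includes a non-Schedule-A substance, so (d) is unavailable.
Exception (e)'s conditions are all satisfied: the compliance score is 66 points, meeting the 63 points threshold; a current Category B Registration is held. But applying paragraphs (n)–(o): (n) operates against (e): a current Class A Registration is held. (o) is not engaged (no current Annual Approval is held), so (n) stands. Exception (e) does not apply.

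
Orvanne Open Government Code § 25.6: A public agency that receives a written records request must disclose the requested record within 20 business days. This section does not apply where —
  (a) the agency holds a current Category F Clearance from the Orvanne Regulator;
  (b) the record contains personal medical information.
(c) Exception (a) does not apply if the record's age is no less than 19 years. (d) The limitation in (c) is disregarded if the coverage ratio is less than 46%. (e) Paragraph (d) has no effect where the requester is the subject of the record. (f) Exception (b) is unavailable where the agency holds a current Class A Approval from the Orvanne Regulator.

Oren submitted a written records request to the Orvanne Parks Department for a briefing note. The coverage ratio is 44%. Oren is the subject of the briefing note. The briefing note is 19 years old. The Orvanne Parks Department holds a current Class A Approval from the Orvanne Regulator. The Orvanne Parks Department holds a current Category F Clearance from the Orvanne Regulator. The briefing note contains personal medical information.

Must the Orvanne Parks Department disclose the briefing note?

Yes — the Orvanne Parks Department must disclose the briefing note.

Exception (a) is satisfied on its face — a current Category F Clearance is held. But applying paragraphs (c)–(e): (c) is engaged — the record's age is 19 years, meeting the 19 years threshold. (d) would limit (c) — the coverage ratio is 44%, less than the 46% limit — but (e) sets (d) aside: (e) operates against (d): Oren is the subject of the briefing note. Exception (a) does not apply.
Exception (b) is satisfied on its face — the briefing note contains personal medical information. But: (f) applies — a current Class A Approval is held. Exception (b) does not apply.
Every exception is unavailable, so the rule governs.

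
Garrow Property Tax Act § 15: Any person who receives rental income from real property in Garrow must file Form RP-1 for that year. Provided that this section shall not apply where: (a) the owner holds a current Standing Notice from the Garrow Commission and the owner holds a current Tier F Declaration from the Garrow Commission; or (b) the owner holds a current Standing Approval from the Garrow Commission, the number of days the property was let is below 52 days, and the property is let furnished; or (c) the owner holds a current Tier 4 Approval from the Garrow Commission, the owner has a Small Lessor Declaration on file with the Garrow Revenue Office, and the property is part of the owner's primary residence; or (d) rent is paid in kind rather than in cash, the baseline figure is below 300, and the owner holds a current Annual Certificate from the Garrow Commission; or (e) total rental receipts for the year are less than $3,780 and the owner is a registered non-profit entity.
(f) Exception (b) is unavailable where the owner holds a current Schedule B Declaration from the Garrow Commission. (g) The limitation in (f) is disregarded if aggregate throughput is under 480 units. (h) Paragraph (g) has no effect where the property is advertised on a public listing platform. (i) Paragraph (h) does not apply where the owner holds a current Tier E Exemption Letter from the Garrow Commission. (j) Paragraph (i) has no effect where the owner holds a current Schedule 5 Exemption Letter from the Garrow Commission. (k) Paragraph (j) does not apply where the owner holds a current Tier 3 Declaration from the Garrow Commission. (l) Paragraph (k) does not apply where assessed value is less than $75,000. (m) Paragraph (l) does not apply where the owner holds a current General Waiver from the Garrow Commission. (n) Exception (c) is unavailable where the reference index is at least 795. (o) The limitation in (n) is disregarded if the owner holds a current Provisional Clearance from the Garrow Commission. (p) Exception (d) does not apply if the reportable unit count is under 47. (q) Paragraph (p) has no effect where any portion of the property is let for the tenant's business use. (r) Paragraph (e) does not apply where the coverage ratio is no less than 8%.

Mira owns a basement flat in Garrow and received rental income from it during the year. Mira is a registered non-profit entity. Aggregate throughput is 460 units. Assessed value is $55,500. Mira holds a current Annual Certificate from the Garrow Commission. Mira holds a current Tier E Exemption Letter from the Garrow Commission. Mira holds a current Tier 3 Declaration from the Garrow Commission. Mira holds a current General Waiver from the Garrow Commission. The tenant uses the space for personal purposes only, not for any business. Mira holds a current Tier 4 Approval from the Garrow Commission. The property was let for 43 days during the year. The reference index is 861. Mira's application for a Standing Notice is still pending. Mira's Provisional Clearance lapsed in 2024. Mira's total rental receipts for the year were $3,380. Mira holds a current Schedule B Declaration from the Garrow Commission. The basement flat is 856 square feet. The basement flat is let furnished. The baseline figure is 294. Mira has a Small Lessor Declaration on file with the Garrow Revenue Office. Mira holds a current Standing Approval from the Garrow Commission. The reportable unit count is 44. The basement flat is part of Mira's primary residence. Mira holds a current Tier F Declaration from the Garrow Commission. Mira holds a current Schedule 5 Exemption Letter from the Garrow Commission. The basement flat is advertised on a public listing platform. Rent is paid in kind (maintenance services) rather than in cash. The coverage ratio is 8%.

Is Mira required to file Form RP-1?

No — exception (b) applies; Mira is not required to file Form RP-1.

Exception (a) fails — there is no Standing Notice in force.
Exception (b) is satisfied on its face — a current Standing Approval is held; the number of days the property was let is 43 days, below the 52 days limit; the property is let furnished. As to paragraphs (f)–(m): (f) would limit (b) — a current Schedule B Declaration is held — but (g) sets (f) aside: (g) is engaged — aggregate throughput is 460 units, under the 480 units limit. (h) would limit (g) — the property is publicly advertised — but (i) sets (h) aside: (i) applies — a current Tier E Exemption Letter is held. (j) operates (a current Schedule 5 Exemption Letter is held), but yields to (k): (k) operates against (j): a current Tier 3 Declaration is held. (l) applies (assessed value is $55,500, less than the $75,000 limit), but is set aside by (m): (m) operates against (l): a current General Waiver is held. (b) remains available.
Exception (c): a current Tier 4 Approval is held; a Small Lessor Declaration is on file; the basement flat is part of the primary residence — every condition holds. But: (n) is triggered — the reference index is 861, meeting the 795 threshold. (o), which would lift (n), does not operate here — the Provisional Clearance is not current. Exception (c) does not apply.
Exception (d)'s conditions are all satisfied: rent is paid in kind; the baseline figure is 294, below the 300 limit; a current Annual Certificate is held. Turning to paragraphs (p)–(q): (p) is engaged — the reportable unit count is 44, under the 47 limit. (q), which would lift (p), is not engaged — the space is used for personal purposes only. So (d) is unavailable.
Exception (e): total rental receipts for the year are $3,380, less than the $3,780 limit; Mira is a registered non-profit — every condition holds. However, paragraph (r) must be considered: (r) is triggered — the coverage ratio is 8%, meeting the 8% threshold. So (e) is unavailable.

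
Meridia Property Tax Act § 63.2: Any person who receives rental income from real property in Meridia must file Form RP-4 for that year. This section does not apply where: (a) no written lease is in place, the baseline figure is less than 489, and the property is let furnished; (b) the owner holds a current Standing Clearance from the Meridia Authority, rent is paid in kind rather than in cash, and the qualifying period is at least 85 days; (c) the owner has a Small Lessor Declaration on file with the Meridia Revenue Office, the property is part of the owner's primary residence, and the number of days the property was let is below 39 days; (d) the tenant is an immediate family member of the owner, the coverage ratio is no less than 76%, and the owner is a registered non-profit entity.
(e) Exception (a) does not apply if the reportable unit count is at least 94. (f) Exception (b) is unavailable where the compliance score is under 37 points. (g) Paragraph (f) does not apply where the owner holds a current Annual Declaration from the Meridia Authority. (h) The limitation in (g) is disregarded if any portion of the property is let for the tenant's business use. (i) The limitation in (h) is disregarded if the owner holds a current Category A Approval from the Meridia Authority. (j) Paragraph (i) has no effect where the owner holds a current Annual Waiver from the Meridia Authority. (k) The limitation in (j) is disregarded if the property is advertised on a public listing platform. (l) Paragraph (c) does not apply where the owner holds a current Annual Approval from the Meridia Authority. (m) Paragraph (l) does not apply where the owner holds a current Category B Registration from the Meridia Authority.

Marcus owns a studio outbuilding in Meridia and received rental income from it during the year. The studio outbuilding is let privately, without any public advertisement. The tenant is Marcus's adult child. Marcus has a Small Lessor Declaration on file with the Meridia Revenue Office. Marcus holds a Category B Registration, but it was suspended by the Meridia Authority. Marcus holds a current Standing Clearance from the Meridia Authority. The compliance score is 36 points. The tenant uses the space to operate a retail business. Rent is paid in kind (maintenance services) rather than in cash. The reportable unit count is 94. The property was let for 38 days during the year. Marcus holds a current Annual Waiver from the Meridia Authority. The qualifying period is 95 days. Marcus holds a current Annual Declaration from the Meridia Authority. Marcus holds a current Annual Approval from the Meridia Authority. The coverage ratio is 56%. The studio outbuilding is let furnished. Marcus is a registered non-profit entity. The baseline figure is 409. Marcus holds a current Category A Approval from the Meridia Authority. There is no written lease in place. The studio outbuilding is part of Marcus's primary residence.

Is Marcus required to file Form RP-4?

Exception (a): there is no written lease; the baseline figure is 409, less than the 489 limit; the property is let furnished — every condition holds. But: (e) operates against (a): the reportable unit count is 94, meeting the 94 threshold. (a) is therefore removed.
Exception (b) is satisfied on its face — a current Standing Clearance is held; rent is paid in kind; the qualifying period is 95 days, meeting the 85 days threshold. Turning to paragraphs (f)–(k): (f) operates — the compliance score is 36 points, under the 37 points limit. (g) applies (a current Annual Declaration is held), but is overridden by (h): (h) operates — the space is let for business use. (i) would limit (h) — a current Category A Approval is held — but (j) sets (i) aside: (j) operates against (i): a current Annual Waiver is held. (k), which would lift (j), is not triggered — the property is let privately without advertisement. (b) is therefore removed.
Exception (c) is satisfied on its face — a Small Lessor Declaration is on file; the studio outbuilding is part of the primary residence; the number of days the property was let is 38 days, below the 39 days limit. But applying paragraphs (l)–(m): (l) operates against (c): a current Annual Approval is held. (m), which would lift (l), is not engaged — no current Category B Registration is held. Exception (c) does not apply.
Exception (d) does not apply: the coverage ratio is 56%, short of 76%.
None of the exceptions is available; § 63.2 applies in full.

Yes — Marcus must file Form RP-4.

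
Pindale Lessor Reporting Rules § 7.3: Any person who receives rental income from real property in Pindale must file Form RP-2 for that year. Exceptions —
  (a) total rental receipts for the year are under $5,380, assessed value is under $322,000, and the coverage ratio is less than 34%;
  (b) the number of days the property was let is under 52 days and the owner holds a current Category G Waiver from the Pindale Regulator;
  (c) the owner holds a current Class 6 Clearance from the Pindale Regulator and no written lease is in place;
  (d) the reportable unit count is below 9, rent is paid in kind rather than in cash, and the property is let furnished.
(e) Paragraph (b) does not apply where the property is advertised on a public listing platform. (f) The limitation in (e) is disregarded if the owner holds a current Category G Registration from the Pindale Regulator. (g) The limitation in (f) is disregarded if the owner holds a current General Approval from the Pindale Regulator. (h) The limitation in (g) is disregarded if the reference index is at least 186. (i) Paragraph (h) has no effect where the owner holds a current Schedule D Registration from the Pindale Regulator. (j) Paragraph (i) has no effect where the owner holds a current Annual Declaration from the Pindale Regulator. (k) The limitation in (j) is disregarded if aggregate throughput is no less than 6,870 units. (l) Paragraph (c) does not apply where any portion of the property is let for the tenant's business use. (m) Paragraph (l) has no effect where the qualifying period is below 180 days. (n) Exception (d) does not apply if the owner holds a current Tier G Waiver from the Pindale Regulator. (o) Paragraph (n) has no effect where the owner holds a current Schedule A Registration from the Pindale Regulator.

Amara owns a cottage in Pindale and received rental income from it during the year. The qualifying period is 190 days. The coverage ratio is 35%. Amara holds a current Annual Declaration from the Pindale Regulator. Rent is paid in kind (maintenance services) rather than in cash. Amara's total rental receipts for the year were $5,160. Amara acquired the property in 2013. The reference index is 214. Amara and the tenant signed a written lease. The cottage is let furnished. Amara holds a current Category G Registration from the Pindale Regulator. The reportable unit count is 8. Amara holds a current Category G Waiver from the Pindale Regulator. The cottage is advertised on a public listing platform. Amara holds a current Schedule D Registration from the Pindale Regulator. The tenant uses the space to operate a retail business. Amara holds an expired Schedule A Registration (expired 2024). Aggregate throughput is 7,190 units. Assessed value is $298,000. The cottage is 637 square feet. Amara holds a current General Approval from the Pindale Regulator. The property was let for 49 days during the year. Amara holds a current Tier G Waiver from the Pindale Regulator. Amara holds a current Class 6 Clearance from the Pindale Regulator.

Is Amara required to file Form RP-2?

Yes — Amara must file Form RP-2.

Exception (a) fails — the coverage ratio is 35%, not less than 34%.
All of (b)'s requirements are met (the number of days the property was let is 49 days, under the 52 days limit; a current Category G Waiver is held). But applying paragraphs (e)–(k): (e) is engaged — the property is publicly advertised. (f) applies (a current Category G Registration is held), but is set aside by (g): (g) applies — a current General Approval is held. (h) would limit (g) — the reference index is 214, meeting the 186 threshold — but (i) sets (h) aside: (i) is engaged — a current Schedule D Registration is held. (j) would limit (i) — a current Annual Declaration is held — but (k) sets (j) aside: (k) operates — aggregate throughput is 7,190 units, meeting the 6,870 units threshold. So (b) is unavailable.
Exception (c) requires that no written lease is in place; but a written lease is in place, so (c) is unavailable.
Exception (d) is satisfied on its face — the reportable unit count is 8, below the 9 limit; rent is paid in kind; the property is let furnished. Turning to paragraphs (n)–(o): (n) operates against (d): a current Tier G Waiver is held. (o) is inapplicable (no current Schedule A Registration is held), so (n) stands. Exception (d) does not apply.
No exception displaces § 7.3.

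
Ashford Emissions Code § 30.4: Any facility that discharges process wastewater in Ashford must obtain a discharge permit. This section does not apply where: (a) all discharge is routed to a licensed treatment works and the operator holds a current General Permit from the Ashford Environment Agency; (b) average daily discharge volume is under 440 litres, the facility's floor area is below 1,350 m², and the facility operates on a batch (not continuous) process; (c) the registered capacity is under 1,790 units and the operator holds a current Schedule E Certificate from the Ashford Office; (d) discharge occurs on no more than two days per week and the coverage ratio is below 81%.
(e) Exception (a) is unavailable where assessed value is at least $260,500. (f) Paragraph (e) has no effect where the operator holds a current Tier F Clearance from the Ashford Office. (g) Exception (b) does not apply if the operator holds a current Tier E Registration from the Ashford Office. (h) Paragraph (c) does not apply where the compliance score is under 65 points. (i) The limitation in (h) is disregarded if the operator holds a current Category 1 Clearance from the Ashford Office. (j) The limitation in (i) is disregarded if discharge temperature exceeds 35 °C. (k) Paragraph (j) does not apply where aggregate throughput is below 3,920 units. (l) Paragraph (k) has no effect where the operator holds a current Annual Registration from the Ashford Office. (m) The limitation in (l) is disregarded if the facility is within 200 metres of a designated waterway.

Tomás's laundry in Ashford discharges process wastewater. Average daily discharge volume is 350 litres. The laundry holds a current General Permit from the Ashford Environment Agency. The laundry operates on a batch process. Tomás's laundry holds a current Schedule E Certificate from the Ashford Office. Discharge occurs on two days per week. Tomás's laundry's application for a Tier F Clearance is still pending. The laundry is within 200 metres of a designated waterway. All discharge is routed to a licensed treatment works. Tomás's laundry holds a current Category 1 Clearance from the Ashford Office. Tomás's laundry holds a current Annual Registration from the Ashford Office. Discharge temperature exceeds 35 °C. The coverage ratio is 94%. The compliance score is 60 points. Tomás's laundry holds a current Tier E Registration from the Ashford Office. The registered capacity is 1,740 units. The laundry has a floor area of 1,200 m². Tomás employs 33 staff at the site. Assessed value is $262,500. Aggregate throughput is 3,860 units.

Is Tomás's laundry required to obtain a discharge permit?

All of (a)'s requirements are met (discharge is routed to a licensed treatment works; a current General Permit is held). But: (e) operates — assessed value is $262,500, meeting the $260,500 threshold. (f) does not operate here (no current Tier F Clearance is held), so (e) stands. Exception (a) does not apply.
Exception (b) is satisfied on its face — average daily discharge volume is 350 litres, under the 440 litres limit; the facility's floor area is 1,200 m², below the 1,350 m² limit; the facility operates on a batch process. Turning to paragraph (g): (g) operates against (b): a current Tier E Registration is held. Exception (b) does not apply.
Exception (c)'s conditions are all satisfied: the registered capacity is 1,740 units, under the 1,790 units limit; a current Schedule E Certificate is held. Under paragraphs (h)–(m): (h) operates (the compliance score is 60 points, under the 65 points limit), but is itself disapplied by (i): (i) operates against (h): a current Category 1 Clearance is held. (j) operates (discharge temperature exceeds 35 °C), but is set aside by (k): (k) is engaged — aggregate throughput is 3,860 units, below the 3,920 units limit. (l) would limit (k) — a current Annual Registration is held — but (m) sets (l) aside: (m) operates against (l): the laundry is within 200 m of a designated waterway. Exception (c) stands.
Exception (d) does not apply: the coverage ratio is 94%, not below 81%.

No — exception (c) applies; Tomás's laundry is not required to obtain a discharge permit.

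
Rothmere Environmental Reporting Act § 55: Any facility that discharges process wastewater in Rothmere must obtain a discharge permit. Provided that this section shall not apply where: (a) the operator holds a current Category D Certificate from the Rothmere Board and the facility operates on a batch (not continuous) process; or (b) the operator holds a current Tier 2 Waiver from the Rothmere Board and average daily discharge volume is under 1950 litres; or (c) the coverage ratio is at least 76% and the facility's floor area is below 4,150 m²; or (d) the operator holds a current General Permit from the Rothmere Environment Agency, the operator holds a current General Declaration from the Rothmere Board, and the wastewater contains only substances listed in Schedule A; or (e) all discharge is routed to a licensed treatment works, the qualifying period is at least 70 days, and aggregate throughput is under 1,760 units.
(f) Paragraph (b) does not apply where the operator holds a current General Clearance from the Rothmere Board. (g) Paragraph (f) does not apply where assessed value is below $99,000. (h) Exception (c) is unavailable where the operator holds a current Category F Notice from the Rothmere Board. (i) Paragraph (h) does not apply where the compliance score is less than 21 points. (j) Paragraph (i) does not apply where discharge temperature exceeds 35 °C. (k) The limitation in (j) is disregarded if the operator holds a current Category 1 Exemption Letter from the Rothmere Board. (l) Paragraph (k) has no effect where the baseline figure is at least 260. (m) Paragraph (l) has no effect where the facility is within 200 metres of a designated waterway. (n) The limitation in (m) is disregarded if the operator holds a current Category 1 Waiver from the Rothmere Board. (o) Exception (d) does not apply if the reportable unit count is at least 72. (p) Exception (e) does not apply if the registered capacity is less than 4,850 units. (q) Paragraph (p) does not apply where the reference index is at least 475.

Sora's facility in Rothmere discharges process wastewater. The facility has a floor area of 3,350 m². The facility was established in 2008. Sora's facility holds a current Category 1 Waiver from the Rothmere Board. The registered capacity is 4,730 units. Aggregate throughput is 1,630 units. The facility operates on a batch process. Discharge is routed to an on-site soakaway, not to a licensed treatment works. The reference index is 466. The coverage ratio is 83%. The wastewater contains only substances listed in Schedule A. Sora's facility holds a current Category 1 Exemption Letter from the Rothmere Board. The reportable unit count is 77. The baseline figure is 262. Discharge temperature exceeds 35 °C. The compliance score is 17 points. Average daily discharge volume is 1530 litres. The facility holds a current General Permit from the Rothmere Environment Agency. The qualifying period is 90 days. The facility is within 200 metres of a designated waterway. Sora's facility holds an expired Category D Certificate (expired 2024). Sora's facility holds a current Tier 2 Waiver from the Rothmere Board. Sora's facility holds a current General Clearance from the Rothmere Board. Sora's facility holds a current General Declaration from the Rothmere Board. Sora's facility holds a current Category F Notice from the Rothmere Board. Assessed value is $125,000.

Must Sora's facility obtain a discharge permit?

Yes — Sora's facility must obtain a discharge permit.

Exception (a) does not apply: there is no Category D Certificate in force.
All of (b)'s requirements are met (a current Tier 2 Waiver is held; average daily discharge volume is 1530 litres, under the 1950 litres limit). Turning to paragraphs (f)–(g): (f) operates against (b): a current General Clearance is held. (g) is not triggered (assessed value is $125,000, not below $99,000), so (f) stands. (b) is therefore removed.
Exception (c): the coverage ratio is 83%, meeting the 76% threshold; the facility's floor area is 3,350 m², below the 4,150 m² limit — every condition holds. But: (h) operates — a current Category F Notice is held. (i) would limit (h) — the compliance score is 17 points, less than the 21 points limit — but (j) sets (i) aside: (j) applies — discharge temperature exceeds 35 °C. (k) is triggered (a current Category 1 Exemption Letter is held), but is itself disapplied by (l): (l) operates against (k): the baseline figure is 262, meeting the 260 threshold. (m) would limit (l) — the facility is within 200 m of a designated waterway — but (n) sets (m) aside: (n) operates — a current Category 1 Waiver is held. So (c) is unavailable.
Exception (d): a current General Permit is held; a current General Declaration is held; the wastewater is Schedule-A-only — every condition holds. But applying paragraph (o): (o) applies — the reportable unit count is 77, meeting the 72 threshold. So (d) is unavailable.
Exception (e) does not apply: discharge is not routed to a licensed treatment works.
Every exception is unavailable, so the rule governs.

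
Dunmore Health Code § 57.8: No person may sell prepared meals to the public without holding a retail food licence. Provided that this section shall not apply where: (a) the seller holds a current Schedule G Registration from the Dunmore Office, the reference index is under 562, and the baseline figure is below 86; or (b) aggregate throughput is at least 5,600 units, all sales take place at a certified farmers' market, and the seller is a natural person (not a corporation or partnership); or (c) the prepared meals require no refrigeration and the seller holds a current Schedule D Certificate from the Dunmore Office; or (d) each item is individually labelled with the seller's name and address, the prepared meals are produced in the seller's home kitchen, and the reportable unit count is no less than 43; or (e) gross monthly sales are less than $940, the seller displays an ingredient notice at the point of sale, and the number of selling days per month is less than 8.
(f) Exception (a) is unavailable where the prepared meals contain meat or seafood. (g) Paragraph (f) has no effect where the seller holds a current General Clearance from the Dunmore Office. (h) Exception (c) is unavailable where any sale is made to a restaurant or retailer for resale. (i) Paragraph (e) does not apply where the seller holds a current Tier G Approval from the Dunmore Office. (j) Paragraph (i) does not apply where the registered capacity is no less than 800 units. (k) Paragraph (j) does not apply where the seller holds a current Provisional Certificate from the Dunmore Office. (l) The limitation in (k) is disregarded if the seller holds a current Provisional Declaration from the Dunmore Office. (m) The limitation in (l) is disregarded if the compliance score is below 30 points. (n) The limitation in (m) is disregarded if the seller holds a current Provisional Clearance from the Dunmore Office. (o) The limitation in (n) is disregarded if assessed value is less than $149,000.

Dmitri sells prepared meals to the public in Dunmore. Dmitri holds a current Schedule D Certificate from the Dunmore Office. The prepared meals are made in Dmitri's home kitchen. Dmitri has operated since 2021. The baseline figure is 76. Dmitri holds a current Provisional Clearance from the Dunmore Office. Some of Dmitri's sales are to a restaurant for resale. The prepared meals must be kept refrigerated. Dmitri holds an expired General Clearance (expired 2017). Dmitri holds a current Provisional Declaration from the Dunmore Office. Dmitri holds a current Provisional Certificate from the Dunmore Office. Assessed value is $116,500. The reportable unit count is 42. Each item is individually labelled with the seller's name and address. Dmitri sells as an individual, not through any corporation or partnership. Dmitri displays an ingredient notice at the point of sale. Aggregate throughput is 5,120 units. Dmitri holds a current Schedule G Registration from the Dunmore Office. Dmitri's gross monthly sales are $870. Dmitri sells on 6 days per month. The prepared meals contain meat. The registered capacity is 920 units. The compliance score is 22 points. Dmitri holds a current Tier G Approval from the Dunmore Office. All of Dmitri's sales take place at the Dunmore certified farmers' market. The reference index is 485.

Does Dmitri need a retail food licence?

Yes — Dmitri must hold a retail food licence.

All of (a)'s requirements are met (a current Schedule G Registration is held; the reference index is 485, under the 562 limit; the baseline figure is 76, below the 86 limit). But applying paragraphs (f)–(g): (f) operates against (a): the prepared meals contain meat. (g) does not operate here (the General Clearance is not current), so (f) stands. Exception (a) does not apply.
Exception (b) fails — aggregate throughput is 5,120 units, short of 5,600 units.
Exception (c) fails — the prepared meals require refrigeration.
Exception (d) fails — the reportable unit count is 42, short of 43.
Exception (e)'s conditions are all satisfied: gross monthly sales are $870, less than the $940 limit; an ingredient notice is displayed; the number of selling days per month is 6, less than the 8 limit. But applying paragraphs (i)–(o): (i) is engaged — a current Tier G Approval is held. (j) is triggered (the registered capacity is 920 units, meeting the 800 units threshold), but is displaced by (k): (k) applies — a current Provisional Certificate is held. (l) would limit (k) — a current Provisional Declaration is held — but (m) sets (l) aside: (m) is triggered — the compliance score is 22 points, below the 30 points limit. (n) operates (a current Provisional Clearance is held), but is itself disapplied by (o): (o) operates against (n): assessed value is $116,500, less than the $149,000 limit. (e) is therefore removed.
Every exception is unavailable, so the rule governs.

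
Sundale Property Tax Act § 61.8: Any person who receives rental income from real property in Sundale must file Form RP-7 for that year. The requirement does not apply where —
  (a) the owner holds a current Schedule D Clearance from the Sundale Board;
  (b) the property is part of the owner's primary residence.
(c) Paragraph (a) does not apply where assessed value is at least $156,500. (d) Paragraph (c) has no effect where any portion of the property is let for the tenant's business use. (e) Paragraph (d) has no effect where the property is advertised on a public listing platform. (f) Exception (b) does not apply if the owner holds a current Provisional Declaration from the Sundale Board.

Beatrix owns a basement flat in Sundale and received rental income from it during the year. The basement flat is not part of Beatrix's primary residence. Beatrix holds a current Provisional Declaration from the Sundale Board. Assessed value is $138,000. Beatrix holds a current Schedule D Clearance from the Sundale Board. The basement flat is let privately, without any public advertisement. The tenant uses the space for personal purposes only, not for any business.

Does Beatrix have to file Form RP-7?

Exception (a) is satisfied on its face — a current Schedule D Clearance is held. Applying paragraphs (c)–(e): (c), which would limit (a), does not operate here: assessed value is $138,000, short of $156,500. Exception (a) stands.
Exception (b) does not apply: the basement flat is not part of the primary residence.

No — exception (a) applies; Beatrix is not required to file Form RP-7.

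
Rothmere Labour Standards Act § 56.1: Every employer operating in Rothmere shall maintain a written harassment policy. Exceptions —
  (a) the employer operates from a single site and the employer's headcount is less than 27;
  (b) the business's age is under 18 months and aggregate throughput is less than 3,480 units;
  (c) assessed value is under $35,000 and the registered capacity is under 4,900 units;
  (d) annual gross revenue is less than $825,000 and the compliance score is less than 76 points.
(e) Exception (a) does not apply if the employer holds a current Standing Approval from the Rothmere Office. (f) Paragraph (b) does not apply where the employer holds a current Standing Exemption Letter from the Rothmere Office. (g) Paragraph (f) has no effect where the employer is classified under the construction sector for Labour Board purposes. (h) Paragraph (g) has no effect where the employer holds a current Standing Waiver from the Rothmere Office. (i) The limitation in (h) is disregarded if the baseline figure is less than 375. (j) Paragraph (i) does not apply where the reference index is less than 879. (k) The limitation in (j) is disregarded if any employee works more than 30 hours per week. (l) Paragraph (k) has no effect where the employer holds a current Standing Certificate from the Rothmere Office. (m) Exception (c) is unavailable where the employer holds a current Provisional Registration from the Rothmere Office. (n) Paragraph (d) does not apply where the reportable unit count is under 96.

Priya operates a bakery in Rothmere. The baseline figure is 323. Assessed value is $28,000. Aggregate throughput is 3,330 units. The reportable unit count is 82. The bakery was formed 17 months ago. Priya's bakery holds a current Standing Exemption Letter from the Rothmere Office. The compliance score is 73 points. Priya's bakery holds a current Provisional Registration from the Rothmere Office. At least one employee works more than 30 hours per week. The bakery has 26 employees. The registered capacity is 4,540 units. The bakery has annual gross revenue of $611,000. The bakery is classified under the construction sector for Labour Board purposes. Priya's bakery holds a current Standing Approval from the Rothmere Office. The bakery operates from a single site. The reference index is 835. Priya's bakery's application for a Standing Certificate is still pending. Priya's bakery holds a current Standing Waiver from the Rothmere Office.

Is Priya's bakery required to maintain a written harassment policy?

No — exception (b) applies; Priya's bakery is not required to maintain a written harassment policy.

Exception (a) is satisfied on its face — the employer operates from a single site; the employer's headcount is 26, less than the 27 limit. Turning to paragraph (e): (e) operates against (a): a current Standing Approval is held. Exception (a) does not apply.
All of (b)'s requirements are met (the business's age is 17 months, under the 18 months limit; aggregate throughput is 3,330 units, less than the 3,480 units limit). Applying paragraphs (f)–(l): (f) is engaged (a current Standing Exemption Letter is held), but is displaced by (g): (g) is triggered — the bakery is classified under the construction sector. (h) would limit (g) — a current Standing Waiver is held — but (i) sets (h) aside: (i) operates — the baseline figure is 323, less than the 375 limit. (j) operates (the reference index is 835, less than the 879 limit), but is itself disapplied by (k): (k) applies — at least one employee exceeds 30 hours/week. (l), which would lift (k), is inapplicable — the Standing Certificate is not current. So (b) applies.
Exception (c) is satisfied on its face — assessed value is $28,000, under the $35,000 limit; the registered capacity is 4,540 units, under the 4,900 units limit. But applying paragraph (m): (m) is triggered — a current Provisional Registration is held. So (c) is unavailable.
All of (d)'s requirements are met (annual gross revenue is $611,000, less than the $825,000 limit; the compliance score is 73 points, less than the 76 points limit). But: (n) operates against (d): the reportable unit count is 82, under the 96 limit. (d) is therefore removed.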